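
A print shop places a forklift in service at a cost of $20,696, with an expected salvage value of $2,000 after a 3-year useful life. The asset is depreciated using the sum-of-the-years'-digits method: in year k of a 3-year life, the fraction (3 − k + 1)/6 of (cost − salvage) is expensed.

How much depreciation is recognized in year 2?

$6,232

Depreciable base = $20,696 − $2,000 = $18,696.
Sum of the years' digits = 3+2+1 = 6.
Year 1: $18,696 × 3/6 = $9,348. Book value $11,348.
Year 2: $18,696 × 2/6 = $6,232. Book value $5,116.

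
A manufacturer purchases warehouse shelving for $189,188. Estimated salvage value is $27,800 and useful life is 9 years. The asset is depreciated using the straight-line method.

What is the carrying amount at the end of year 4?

$117,460

Depreciable base = $189,188 − $27,800 = $161,388.
Annual expense = $161,388 / 9 = $17,932.
End of year 1: book value $171,256.
End of year 2: book value $153,324.
End of year 3: book value $135,392.
End of year 4: book value $117,460.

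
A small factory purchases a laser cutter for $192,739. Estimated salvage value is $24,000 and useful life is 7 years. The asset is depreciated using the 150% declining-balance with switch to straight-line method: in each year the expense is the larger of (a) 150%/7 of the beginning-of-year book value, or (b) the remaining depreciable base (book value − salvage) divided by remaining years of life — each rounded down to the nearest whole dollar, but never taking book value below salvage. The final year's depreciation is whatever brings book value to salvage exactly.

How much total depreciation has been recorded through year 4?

$119,282

Depreciable base = $192,739 − $24,000 = $168,739.
Year 1: DB = ⌊$192,739 × 150%/7⌋ = $41,301; SL = ⌊$168,739/7⌋ = $24,105 → take DB $41,301. Book value $151,438.
Year 2: DB = ⌊$151,438 × 150%/7⌋ = $32,451; SL = ⌊$127,438/6⌋ = $21,239 → take DB $32,451. Book value $118,987.
Year 3: DB = ⌊$118,987 × 150%/7⌋ = $25,497; SL = ⌊$94,987/5⌋ = $18,997 → take DB $25,497. Book value $93,490.
Year 4: DB = ⌊$93,490 × 150%/7⌋ = $20,033; SL = ⌊$69,490/4⌋ = $17,372 → take DB $20,033. Book value $73,457.
Accumulated through year 4 = $192,739 − $73,457 = $119,282.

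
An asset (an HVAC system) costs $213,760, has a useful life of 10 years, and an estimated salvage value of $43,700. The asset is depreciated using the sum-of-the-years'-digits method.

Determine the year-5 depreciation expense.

$18,552

Depreciable base = $213,760 − $43,700 = $170,060.
Sum of the years' digits = 10+9+8+7+6+5+4+3+2+1 = 55.
Year 1: $170,060 × 10/55 = $30,920. Book value $182,840.
Year 2: $170,060 × 9/55 = $27,828. Book value $155,012.
Year 3: $170,060 × 8/55 = $24,736. Book value $130,276.
Year 4: $170,060 × 7/55 = $21,644. Book value $108,632.
Year 5: $170,060 × 6/55 = $18,552. Book value $90,080.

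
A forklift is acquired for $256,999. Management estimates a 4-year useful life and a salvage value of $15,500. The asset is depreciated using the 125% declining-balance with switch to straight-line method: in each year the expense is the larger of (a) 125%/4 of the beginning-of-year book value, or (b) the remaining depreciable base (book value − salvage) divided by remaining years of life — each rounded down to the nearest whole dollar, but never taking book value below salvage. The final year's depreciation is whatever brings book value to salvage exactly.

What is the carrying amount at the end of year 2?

Depreciable base = $256,999 − $15,500 = $241,499.
Year 1: DB = ⌊$256,999 × 125%/4⌋ = $80,312; SL = ⌊$241,499/4⌋ = $60,374 → take DB $80,312. Book value $176,687.
Year 2: DB = ⌊$176,687 × 125%/4⌋ = $55,214; SL = ⌊$161,187/3⌋ = $53,729 → take DB $55,214. Book value $121,473.

$121,473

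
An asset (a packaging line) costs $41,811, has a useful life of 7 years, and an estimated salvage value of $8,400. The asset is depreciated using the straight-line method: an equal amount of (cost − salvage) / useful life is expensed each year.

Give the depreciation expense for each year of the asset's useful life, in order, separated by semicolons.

$4,773; $4,773; $4,773; $4,773; $4,773; $4,773; $4,773

Depreciable base = $41,811 − $8,400 = $33,411.
Annual expense = $33,411 / 7 = $4,773.
End of year 1: book value $37,038.
End of year 2: book value $32,265.
End of year 3: book value $27,492.
End of year 4: book value $22,719.
End of year 5: book value $17,946.
End of year 6: book value $13,173.
End of year 7: book value $8,400.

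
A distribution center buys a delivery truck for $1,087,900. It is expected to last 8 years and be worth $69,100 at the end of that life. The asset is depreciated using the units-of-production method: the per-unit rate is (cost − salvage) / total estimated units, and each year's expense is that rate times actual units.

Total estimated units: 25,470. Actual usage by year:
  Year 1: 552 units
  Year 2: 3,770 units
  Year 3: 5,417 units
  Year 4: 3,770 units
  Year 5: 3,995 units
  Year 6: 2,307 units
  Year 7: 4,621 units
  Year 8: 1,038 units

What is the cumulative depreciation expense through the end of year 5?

$700,160

Depreciable base = $1,087,900 − $69,100 = $1,018,800.
Rate = $1,018,800 / 25,470 units = $40 per unit.
Year 1: 552 × $40 = $22,080. Book value $1,065,820.
Year 2: 3,770 × $40 = $150,800. Book value $915,020.
Year 3: 5,417 × $40 = $216,680. Book value $698,340.
Year 4: 3,770 × $40 = $150,800. Book value $547,540.
Year 5: 3,995 × $40 = $159,800. Book value $387,740.
Accumulated through year 5 = $1,087,900 − $387,740 = $700,160.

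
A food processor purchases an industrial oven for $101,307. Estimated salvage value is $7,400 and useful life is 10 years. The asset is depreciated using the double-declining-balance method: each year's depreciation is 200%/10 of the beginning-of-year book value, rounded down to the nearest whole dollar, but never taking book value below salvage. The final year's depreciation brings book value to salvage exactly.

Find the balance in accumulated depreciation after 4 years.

$59,811

Depreciable base = $101,307 − $7,400 = $93,907.
Year 1: ⌊$101,307 × 200%/10⌋ = $20,261. Book value $81,046.
Year 2: ⌊$81,046 × 200%/10⌋ = $16,209. Book value $64,837.
Year 3: ⌊$64,837 × 200%/10⌋ = $12,967. Book value $51,870.
Year 4: ⌊$51,870 × 200%/10⌋ = $10,374. Book value $41,496.
Accumulated through year 4 = $101,307 − $41,496 = $59,811.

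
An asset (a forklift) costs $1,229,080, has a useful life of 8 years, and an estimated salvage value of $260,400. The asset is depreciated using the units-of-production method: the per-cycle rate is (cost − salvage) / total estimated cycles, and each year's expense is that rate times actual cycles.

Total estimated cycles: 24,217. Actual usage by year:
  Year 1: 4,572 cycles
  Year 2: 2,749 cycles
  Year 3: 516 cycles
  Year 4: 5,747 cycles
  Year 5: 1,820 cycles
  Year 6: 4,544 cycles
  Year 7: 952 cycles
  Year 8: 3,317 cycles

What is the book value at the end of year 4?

$685,720

Depreciable base = $1,229,080 − $260,400 = $968,680.
Rate = $968,680 / 24,217 cycles = $40 per cycle.
Year 1: 4,572 × $40 = $182,880. Book value $1,046,200.
Year 2: 2,749 × $40 = $109,960. Book value $936,240.
Year 3: 516 × $40 = $20,640. Book value $915,600.
Year 4: 5,747 × $40 = $229,880. Book value $685,720.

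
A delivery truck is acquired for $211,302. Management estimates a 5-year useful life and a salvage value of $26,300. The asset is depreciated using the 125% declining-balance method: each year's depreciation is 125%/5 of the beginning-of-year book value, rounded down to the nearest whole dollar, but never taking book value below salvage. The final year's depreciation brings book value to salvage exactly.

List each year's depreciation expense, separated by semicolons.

$52,825; $39,619; $29,714; $22,286; $40,558

Depreciable base = $211,302 − $26,300 = $185,002.
Year 1: ⌊$211,302 × 125%/5⌋ = $52,825. Book value $158,477.
Year 2: ⌊$158,477 × 125%/5⌋ = $39,619. Book value $118,858.
Year 3: ⌊$118,858 × 125%/5⌋ = $29,714. Book value $89,144.
Year 4: ⌊$89,144 × 125%/5⌋ = $22,286. Book value $66,858.
Year 5 (final): $66,858 − $26,300 = $40,558. Book value $26,300.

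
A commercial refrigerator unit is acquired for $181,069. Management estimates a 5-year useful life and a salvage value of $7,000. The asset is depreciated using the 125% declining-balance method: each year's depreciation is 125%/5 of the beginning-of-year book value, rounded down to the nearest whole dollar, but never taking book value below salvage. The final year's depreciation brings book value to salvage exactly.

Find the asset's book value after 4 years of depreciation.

$57,292

Depreciable base = $181,069 − $7,000 = $174,069.
Year 1: ⌊$181,069 × 125%/5⌋ = $45,267. Book value $135,802.
Year 2: ⌊$135,802 × 125%/5⌋ = $33,950. Book value $101,852.
Year 3: ⌊$101,852 × 125%/5⌋ = $25,463. Book value $76,389.
Year 4: ⌊$76,389 × 125%/5⌋ = $19,097. Book value $57,292.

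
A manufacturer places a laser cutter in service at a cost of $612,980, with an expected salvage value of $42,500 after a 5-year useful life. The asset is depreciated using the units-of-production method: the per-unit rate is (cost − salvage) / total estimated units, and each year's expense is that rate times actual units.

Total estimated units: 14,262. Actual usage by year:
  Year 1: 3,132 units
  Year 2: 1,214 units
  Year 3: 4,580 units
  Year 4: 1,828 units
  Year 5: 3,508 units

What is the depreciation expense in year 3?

Depreciable base = $612,980 − $42,500 = $570,480.
Rate = $570,480 / 14,262 units = $40 per unit.
Year 1: 3,132 × $40 = $125,280. Book value $487,700.
Year 2: 1,214 × $40 = $48,560. Book value $439,140.
Year 3: 4,580 × $40 = $183,200. Book value $255,940.

$183,200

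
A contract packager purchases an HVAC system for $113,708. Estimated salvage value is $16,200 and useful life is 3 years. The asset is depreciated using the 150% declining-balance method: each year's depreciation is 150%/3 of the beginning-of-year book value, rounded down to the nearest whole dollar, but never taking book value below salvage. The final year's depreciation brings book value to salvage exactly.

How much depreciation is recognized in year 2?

$28,427

Depreciable base = $113,708 − $16,200 = $97,508.
Year 1: ⌊$113,708 × 150%/3⌋ = $56,854. Book value $56,854.
Year 2: ⌊$56,854 × 150%/3⌋ = $28,427. Book value $28,427.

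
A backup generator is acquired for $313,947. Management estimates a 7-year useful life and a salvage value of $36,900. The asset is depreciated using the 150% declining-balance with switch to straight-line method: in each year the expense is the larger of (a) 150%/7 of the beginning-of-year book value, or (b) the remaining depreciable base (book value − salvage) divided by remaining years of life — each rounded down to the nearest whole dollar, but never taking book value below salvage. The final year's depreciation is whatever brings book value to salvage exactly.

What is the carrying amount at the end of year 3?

$152,284

Depreciable base = $313,947 − $36,900 = $277,047.
Year 1: DB = ⌊$313,947 × 150%/7⌋ = $67,274; SL = ⌊$277,047/7⌋ = $39,578 → take DB $67,274. Book value $246,673.
Year 2: DB = ⌊$246,673 × 150%/7⌋ = $52,858; SL = ⌊$209,773/6⌋ = $34,962 → take DB $52,858. Book value $193,815.
Year 3: DB = ⌊$193,815 × 150%/7⌋ = $41,531; SL = ⌊$156,915/5⌋ = $31,383 → take DB $41,531. Book value $152,284.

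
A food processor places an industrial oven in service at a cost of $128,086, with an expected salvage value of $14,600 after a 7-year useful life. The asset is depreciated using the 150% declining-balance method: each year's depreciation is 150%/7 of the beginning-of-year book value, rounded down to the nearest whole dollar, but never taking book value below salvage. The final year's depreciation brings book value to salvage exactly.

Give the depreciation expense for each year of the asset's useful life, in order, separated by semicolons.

Depreciable base = $128,086 − $14,600 = $113,486.
Year 1: ⌊$128,086 × 150%/7⌋ = $27,447. Book value $100,639.
Year 2: ⌊$100,639 × 150%/7⌋ = $21,565. Book value $79,074.
Year 3: ⌊$79,074 × 150%/7⌋ = $16,944. Book value $62,130.
Year 4: ⌊$62,130 × 150%/7⌋ = $13,313. Book value $48,817.
Year 5: ⌊$48,817 × 150%/7⌋ = $10,460. Book value $38,357.
Year 6: ⌊$38,357 × 150%/7⌋ = $8,219. Book value $30,138.
Year 7 (final): $30,138 − $14,600 = $15,538. Book value $14,600.

$27,447; $21,565; $16,944; $13,313; $10,460; $8,219; $15,538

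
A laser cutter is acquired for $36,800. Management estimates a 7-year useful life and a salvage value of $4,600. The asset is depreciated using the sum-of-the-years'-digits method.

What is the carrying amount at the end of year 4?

$11,500

Depreciable base = $36,800 − $4,600 = $32,200.
Sum of the years' digits = 7+6+5+4+3+2+1 = 28.
Year 1: $32,200 × 7/28 = $8,050. Book value $28,750.
Year 2: $32,200 × 6/28 = $6,900. Book value $21,850.
Year 3: $32,200 × 5/28 = $5,750. Book value $16,100.
Year 4: $32,200 × 4/28 = $4,600. Book value $11,500.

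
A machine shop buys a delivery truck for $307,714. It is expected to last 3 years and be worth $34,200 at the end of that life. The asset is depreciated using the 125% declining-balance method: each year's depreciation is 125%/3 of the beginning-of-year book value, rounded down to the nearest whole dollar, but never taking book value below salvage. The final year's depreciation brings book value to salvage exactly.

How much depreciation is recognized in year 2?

$74,791

Depreciable base = $307,714 − $34,200 = $273,514.
Year 1: ⌊$307,714 × 125%/3⌋ = $128,214. Book value $179,500.
Year 2: ⌊$179,500 × 125%/3⌋ = $74,791. Book value $104,709.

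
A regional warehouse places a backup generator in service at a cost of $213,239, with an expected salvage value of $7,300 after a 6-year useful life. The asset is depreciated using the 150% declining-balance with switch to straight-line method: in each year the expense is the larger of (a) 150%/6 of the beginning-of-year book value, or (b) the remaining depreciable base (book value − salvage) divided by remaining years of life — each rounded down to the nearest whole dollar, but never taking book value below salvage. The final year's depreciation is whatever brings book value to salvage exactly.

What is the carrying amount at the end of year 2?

Depreciable base = $213,239 − $7,300 = $205,939.
Year 1: DB = ⌊$213,239 × 150%/6⌋ = $53,309; SL = ⌊$205,939/6⌋ = $34,323 → take DB $53,309. Book value $159,930.
Year 2: DB = ⌊$159,930 × 150%/6⌋ = $39,982; SL = ⌊$152,630/5⌋ = $30,526 → take DB $39,982. Book value $119,948.

$119,948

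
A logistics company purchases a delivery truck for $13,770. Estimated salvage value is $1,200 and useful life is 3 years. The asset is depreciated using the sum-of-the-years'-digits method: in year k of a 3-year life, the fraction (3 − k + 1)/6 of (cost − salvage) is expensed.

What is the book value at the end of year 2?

Depreciable base = $13,770 − $1,200 = $12,570.
Sum of the years' digits = 3+2+1 = 6.
Year 1: $12,570 × 3/6 = $6,285. Book value $7,485.
Year 2: $12,570 × 2/6 = $4,190. Book value $3,295.

$3,295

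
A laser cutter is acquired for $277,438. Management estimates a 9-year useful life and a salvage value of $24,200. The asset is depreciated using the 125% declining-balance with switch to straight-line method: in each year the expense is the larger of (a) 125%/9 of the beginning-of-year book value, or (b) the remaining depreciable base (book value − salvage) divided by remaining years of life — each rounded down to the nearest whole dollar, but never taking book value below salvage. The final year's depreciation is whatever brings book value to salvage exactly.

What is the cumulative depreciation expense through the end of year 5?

$151,270

Depreciable base = $277,438 − $24,200 = $253,238.
Year 1: DB = ⌊$277,438 × 125%/9⌋ = $38,533; SL = ⌊$253,238/9⌋ = $28,137 → take DB $38,533. Book value $238,905.
Year 2: DB = ⌊$238,905 × 125%/9⌋ = $33,181; SL = ⌊$214,705/8⌋ = $26,838 → take DB $33,181. Book value $205,724.
Year 3: DB = ⌊$205,724 × 125%/9⌋ = $28,572; SL = ⌊$181,524/7⌋ = $25,932 → take DB $28,572. Book value $177,152.
Year 4: DB = ⌊$177,152 × 125%/9⌋ = $24,604; SL = ⌊$152,952/6⌋ = $25,492 → take SL $25,492. Book value $151,660.
Year 5: DB = ⌊$151,660 × 125%/9⌋ = $21,063; SL = ⌊$127,460/5⌋ = $25,492 → take SL $25,492. Book value $126,168.
Accumulated through year 5 = $277,438 − $126,168 = $151,270.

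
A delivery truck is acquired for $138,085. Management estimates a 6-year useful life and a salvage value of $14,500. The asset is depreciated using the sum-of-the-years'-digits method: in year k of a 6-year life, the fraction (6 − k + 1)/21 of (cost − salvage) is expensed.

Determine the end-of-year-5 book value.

Depreciable base = $138,085 − $14,500 = $123,585.
Sum of the years' digits = 6+5+4+3+2+1 = 21.
Year 1: $123,585 × 6/21 = $35,310. Book value $102,775.
Year 2: $123,585 × 5/21 = $29,425. Book value $73,350.
Year 3: $123,585 × 4/21 = $23,540. Book value $49,810.
Year 4: $123,585 × 3/21 = $17,655. Book value $32,155.
Year 5: $123,585 × 2/21 = $11,770. Book value $20,385.

$20,385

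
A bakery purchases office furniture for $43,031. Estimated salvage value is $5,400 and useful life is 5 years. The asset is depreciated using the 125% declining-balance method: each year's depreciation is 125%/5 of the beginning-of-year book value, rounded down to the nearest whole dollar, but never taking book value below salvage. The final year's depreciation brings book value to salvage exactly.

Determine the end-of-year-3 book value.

$18,155

Depreciable base = $43,031 − $5,400 = $37,631.
Year 1: ⌊$43,031 × 125%/5⌋ = $10,757. Book value $32,274.
Year 2: ⌊$32,274 × 125%/5⌋ = $8,068. Book value $24,206.
Year 3: ⌊$24,206 × 125%/5⌋ = $6,051. Book value $18,155.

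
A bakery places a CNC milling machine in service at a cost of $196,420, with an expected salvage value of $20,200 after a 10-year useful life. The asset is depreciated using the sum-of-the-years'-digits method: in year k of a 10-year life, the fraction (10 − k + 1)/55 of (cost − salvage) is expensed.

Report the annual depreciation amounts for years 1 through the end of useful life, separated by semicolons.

$32,040; $28,836; $25,632; $22,428; $19,224; $16,020; $12,816; $9,612; $6,408; $3,204

Depreciable base = $196,420 − $20,200 = $176,220.
Sum of the years' digits = 10+9+8+7+6+5+4+3+2+1 = 55.
Year 1: $176,220 × 10/55 = $32,040. Book value $164,380.
Year 2: $176,220 × 9/55 = $28,836. Book value $135,544.
Year 3: $176,220 × 8/55 = $25,632. Book value $109,912.
Year 4: $176,220 × 7/55 = $22,428. Book value $87,484.
Year 5: $176,220 × 6/55 = $19,224. Book value $68,260.
Year 6: $176,220 × 5/55 = $16,020. Book value $52,240.
Year 7: $176,220 × 4/55 = $12,816. Book value $39,424.
Year 8: $176,220 × 3/55 = $9,612. Book value $29,812.
Year 9: $176,220 × 2/55 = $6,408. Book value $23,404.
Year 10: $176,220 × 1/55 = $3,204. Book value $20,200.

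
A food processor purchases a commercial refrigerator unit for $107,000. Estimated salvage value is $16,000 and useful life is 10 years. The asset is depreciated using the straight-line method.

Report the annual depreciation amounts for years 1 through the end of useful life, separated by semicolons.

$9,100; $9,100; $9,100; $9,100; $9,100; $9,100; $9,100; $9,100; $9,100; $9,100

Depreciable base = $107,000 − $16,000 = $91,000.
Annual expense = $91,000 / 10 = $9,100.
End of year 1: book value $97,900.
End of year 2: book value $88,800.
End of year 3: book value $79,700.
End of year 4: book value $70,600.
End of year 5: book value $61,500.
End of year 6: book value $52,400.
End of year 7: book value $43,300.
End of year 8: book value $34,200.
End of year 9: book value $25,100.
End of year 10: book value $16,000.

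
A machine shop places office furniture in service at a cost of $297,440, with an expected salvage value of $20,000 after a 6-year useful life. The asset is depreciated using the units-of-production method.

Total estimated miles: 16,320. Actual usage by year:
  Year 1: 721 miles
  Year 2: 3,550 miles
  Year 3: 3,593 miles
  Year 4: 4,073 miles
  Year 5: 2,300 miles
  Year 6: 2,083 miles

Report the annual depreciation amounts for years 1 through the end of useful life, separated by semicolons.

Depreciable base = $297,440 − $20,000 = $277,440.
Rate = $277,440 / 16,320 miles = $17 per mile.
Year 1: 721 × $17 = $12,257. Book value $285,183.
Year 2: 3,550 × $17 = $60,350. Book value $224,833.
Year 3: 3,593 × $17 = $61,081. Book value $163,752.
Year 4: 4,073 × $17 = $69,241. Book value $94,511.
Year 5: 2,300 × $17 = $39,100. Book value $55,411.
Year 6: 2,083 × $17 = $35,411. Book value $20,000.

$12,257; $60,350; $61,081; $69,241; $39,100; $35,411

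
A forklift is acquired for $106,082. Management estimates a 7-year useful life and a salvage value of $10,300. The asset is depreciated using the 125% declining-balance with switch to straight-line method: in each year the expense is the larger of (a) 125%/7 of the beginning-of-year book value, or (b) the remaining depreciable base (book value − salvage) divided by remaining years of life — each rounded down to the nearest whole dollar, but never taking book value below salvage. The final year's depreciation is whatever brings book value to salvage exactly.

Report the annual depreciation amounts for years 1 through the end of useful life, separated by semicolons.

$18,943; $15,560; $12,781; $12,124; $12,124; $12,125; $12,125

Depreciable base = $106,082 − $10,300 = $95,782.
Year 1: DB = ⌊$106,082 × 125%/7⌋ = $18,943; SL = ⌊$95,782/7⌋ = $13,683 → take DB $18,943. Book value $87,139.
Year 2: DB = ⌊$87,139 × 125%/7⌋ = $15,560; SL = ⌊$76,839/6⌋ = $12,806 → take DB $15,560. Book value $71,579.
Year 3: DB = ⌊$71,579 × 125%/7⌋ = $12,781; SL = ⌊$61,279/5⌋ = $12,255 → take DB $12,781. Book value $58,798.
Year 4: DB = ⌊$58,798 × 125%/7⌋ = $10,499; SL = ⌊$48,498/4⌋ = $12,124 → take SL $12,124. Book value $46,674.
Year 5: DB = ⌊$46,674 × 125%/7⌋ = $8,334; SL = ⌊$36,374/3⌋ = $12,124 → take SL $12,124. Book value $34,550.
Year 6: DB = ⌊$34,550 × 125%/7⌋ = $6,169; SL = ⌊$24,250/2⌋ = $12,125 → take SL $12,125. Book value $22,425.
Year 7 (final): $22,425 − $10,300 = $12,125. Book value $10,300.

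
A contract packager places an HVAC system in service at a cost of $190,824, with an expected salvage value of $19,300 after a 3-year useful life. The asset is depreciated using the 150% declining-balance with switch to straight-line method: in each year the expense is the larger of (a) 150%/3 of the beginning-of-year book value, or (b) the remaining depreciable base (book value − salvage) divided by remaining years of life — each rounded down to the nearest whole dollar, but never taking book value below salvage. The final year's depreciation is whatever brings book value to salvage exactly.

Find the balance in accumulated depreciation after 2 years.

$143,118

Depreciable base = $190,824 − $19,300 = $171,524.
Year 1: DB = ⌊$190,824 × 150%/3⌋ = $95,412; SL = ⌊$171,524/3⌋ = $57,174 → take DB $95,412. Book value $95,412.
Year 2: DB = ⌊$95,412 × 150%/3⌋ = $47,706; SL = ⌊$76,112/2⌋ = $38,056 → take DB $47,706. Book value $47,706.
Accumulated through year 2 = $190,824 − $47,706 = $143,118.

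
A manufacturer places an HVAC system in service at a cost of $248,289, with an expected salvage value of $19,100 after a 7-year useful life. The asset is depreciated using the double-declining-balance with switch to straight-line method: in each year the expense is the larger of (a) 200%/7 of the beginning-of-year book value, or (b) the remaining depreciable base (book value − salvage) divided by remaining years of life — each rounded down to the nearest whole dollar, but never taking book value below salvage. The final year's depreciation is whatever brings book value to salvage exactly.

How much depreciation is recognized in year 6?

$13,533

Depreciable base = $248,289 − $19,100 = $229,189.
Year 1: DB = ⌊$248,289 × 200%/7⌋ = $70,939; SL = ⌊$229,189/7⌋ = $32,741 → take DB $70,939. Book value $177,350.
Year 2: DB = ⌊$177,350 × 200%/7⌋ = $50,671; SL = ⌊$158,250/6⌋ = $26,375 → take DB $50,671. Book value $126,679.
Year 3: DB = ⌊$126,679 × 200%/7⌋ = $36,194; SL = ⌊$107,579/5⌋ = $21,515 → take DB $36,194. Book value $90,485.
Year 4: DB = ⌊$90,485 × 200%/7⌋ = $25,852; SL = ⌊$71,385/4⌋ = $17,846 → take DB $25,852. Book value $64,633.
Year 5: DB = ⌊$64,633 × 200%/7⌋ = $18,466; SL = ⌊$45,533/3⌋ = $15,177 → take DB $18,466. Book value $46,167.
Year 6: DB = ⌊$46,167 × 200%/7⌋ = $13,190; SL = ⌊$27,067/2⌋ = $13,533 → take SL $13,533. Book value $32,634.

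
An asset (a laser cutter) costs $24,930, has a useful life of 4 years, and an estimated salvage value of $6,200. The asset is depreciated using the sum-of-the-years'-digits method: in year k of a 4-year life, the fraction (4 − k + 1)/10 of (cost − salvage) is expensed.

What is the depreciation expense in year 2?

Depreciable base = $24,930 − $6,200 = $18,730.
Sum of the years' digits = 4+3+2+1 = 10.
Year 1: $18,730 × 4/10 = $7,492. Book value $17,438.
Year 2: $18,730 × 3/10 = $5,619. Book value $11,819.

$5,619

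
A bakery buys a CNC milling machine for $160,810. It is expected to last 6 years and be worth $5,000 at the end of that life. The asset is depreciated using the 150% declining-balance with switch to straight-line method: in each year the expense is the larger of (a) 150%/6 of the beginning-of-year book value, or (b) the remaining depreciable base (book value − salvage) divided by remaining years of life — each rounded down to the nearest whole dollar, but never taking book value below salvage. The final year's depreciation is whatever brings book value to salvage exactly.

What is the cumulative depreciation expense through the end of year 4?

$113,915

Depreciable base = $160,810 − $5,000 = $155,810.
Year 1: DB = ⌊$160,810 × 150%/6⌋ = $40,202; SL = ⌊$155,810/6⌋ = $25,968 → take DB $40,202. Book value $120,608.
Year 2: DB = ⌊$120,608 × 150%/6⌋ = $30,152; SL = ⌊$115,608/5⌋ = $23,121 → take DB $30,152. Book value $90,456.
Year 3: DB = ⌊$90,456 × 150%/6⌋ = $22,614; SL = ⌊$85,456/4⌋ = $21,364 → take DB $22,614. Book value $67,842.
Year 4: DB = ⌊$67,842 × 150%/6⌋ = $16,960; SL = ⌊$62,842/3⌋ = $20,947 → take SL $20,947. Book value $46,895.
Accumulated through year 4 = $160,810 − $46,895 = $113,915.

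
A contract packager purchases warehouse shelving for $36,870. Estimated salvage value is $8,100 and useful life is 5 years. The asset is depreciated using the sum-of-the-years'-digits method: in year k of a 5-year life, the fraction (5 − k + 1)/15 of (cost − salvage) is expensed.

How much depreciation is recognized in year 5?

$1,918

Depreciable base = $36,870 − $8,100 = $28,770.
Sum of the years' digits = 5+4+3+2+1 = 15.
Year 1: $28,770 × 5/15 = $9,590. Book value $27,280.
Year 2: $28,770 × 4/15 = $7,672. Book value $19,608.
Year 3: $28,770 × 3/15 = $5,754. Book value $13,854.
Year 4: $28,770 × 2/15 = $3,836. Book value $10,018.
Year 5: $28,770 × 1/15 = $1,918. Book value $8,100.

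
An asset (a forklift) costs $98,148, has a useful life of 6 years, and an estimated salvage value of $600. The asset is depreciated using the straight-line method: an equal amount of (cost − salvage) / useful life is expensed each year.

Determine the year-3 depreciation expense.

$16,258

Depreciable base = $98,148 − $600 = $97,548.
Annual expense = $97,548 / 6 = $16,258.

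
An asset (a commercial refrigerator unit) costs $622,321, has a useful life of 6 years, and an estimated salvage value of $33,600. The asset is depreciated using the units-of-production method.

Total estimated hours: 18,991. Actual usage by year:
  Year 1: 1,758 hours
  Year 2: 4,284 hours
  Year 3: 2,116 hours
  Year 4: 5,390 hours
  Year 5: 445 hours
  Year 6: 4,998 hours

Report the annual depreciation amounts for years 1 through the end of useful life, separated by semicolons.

$54,498; $132,804; $65,596; $167,090; $13,795; $154,938

Depreciable base = $622,321 − $33,600 = $588,721.
Rate = $588,721 / 18,991 hours = $31 per hour.
Year 1: 1,758 × $31 = $54,498. Book value $567,823.
Year 2: 4,284 × $31 = $132,804. Book value $435,019.
Year 3: 2,116 × $31 = $65,596. Book value $369,423.
Year 4: 5,390 × $31 = $167,090. Book value $202,333.
Year 5: 445 × $31 = $13,795. Book value $188,538.
Year 6: 4,998 × $31 = $154,938. Book value $33,600.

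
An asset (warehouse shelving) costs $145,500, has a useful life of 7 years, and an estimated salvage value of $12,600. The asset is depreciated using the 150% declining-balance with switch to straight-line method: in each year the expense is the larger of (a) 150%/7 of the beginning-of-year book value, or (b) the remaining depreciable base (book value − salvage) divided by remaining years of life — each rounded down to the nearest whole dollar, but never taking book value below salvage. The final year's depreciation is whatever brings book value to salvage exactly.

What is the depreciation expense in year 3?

$19,248

Depreciable base = $145,500 − $12,600 = $132,900.
Year 1: DB = ⌊$145,500 × 150%/7⌋ = $31,178; SL = ⌊$132,900/7⌋ = $18,985 → take DB $31,178. Book value $114,322.
Year 2: DB = ⌊$114,322 × 150%/7⌋ = $24,497; SL = ⌊$101,722/6⌋ = $16,953 → take DB $24,497. Book value $89,825.
Year 3: DB = ⌊$89,825 × 150%/7⌋ = $19,248; SL = ⌊$77,225/5⌋ = $15,445 → take DB $19,248. Book value $70,577.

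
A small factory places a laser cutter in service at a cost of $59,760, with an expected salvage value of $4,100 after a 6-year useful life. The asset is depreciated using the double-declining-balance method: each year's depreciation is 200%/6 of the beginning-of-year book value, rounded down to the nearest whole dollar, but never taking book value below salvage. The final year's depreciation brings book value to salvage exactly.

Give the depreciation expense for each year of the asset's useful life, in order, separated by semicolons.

Depreciable base = $59,760 − $4,100 = $55,660.
Year 1: ⌊$59,760 × 200%/6⌋ = $19,920. Book value $39,840.
Year 2: ⌊$39,840 × 200%/6⌋ = $13,280. Book value $26,560.
Year 3: ⌊$26,560 × 200%/6⌋ = $8,853. Book value $17,707.
Year 4: ⌊$17,707 × 200%/6⌋ = $5,902. Book value $11,805.
Year 5: ⌊$11,805 × 200%/6⌋ = $3,935. Book value $7,870.
Year 6 (final): $7,870 − $4,100 = $3,770. Book value $4,100.

$19,920; $13,280; $8,853; $5,902; $3,935; $3,770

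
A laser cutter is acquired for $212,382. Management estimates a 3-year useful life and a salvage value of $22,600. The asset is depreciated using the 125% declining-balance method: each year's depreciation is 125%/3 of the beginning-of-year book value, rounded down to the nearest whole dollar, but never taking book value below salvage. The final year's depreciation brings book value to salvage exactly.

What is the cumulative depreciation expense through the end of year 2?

$140,112

Depreciable base = $212,382 − $22,600 = $189,782.
Year 1: ⌊$212,382 × 125%/3⌋ = $88,492. Book value $123,890.
Year 2: ⌊$123,890 × 125%/3⌋ = $51,620. Book value $72,270.
Accumulated through year 2 = $212,382 − $72,270 = $140,112.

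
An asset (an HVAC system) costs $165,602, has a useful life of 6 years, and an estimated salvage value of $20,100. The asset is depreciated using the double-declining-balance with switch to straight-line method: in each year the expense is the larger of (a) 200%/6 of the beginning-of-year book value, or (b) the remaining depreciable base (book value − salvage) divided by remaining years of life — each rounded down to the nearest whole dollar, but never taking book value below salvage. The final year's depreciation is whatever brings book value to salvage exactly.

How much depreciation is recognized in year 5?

$10,904

Depreciable base = $165,602 − $20,100 = $145,502.
Year 1: DB = ⌊$165,602 × 200%/6⌋ = $55,200; SL = ⌊$145,502/6⌋ = $24,250 → take DB $55,200. Book value $110,402.
Year 2: DB = ⌊$110,402 × 200%/6⌋ = $36,800; SL = ⌊$90,302/5⌋ = $18,060 → take DB $36,800. Book value $73,602.
Year 3: DB = ⌊$73,602 × 200%/6⌋ = $24,534; SL = ⌊$53,502/4⌋ = $13,375 → take DB $24,534. Book value $49,068.
Year 4: DB = ⌊$49,068 × 200%/6⌋ = $16,356; SL = ⌊$28,968/3⌋ = $9,656 → take DB $16,356. Book value $32,712.
Year 5: DB = ⌊$32,712 × 200%/6⌋ = $10,904; SL = ⌊$12,612/2⌋ = $6,306 → take DB $10,904. Book value $21,808.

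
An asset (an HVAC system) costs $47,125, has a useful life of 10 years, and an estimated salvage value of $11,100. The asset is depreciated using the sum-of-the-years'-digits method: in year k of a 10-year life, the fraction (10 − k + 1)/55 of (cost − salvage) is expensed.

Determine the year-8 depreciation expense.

Depreciable base = $47,125 − $11,100 = $36,025.
Sum of the years' digits = 10+9+8+7+6+5+4+3+2+1 = 55.
Year 1: $36,025 × 10/55 = $6,550. Book value $40,575.
Year 2: $36,025 × 9/55 = $5,895. Book value $34,680.
Year 3: $36,025 × 8/55 = $5,240. Book value $29,440.
Year 4: $36,025 × 7/55 = $4,585. Book value $24,855.
Year 5: $36,025 × 6/55 = $3,930. Book value $20,925.
Year 6: $36,025 × 5/55 = $3,275. Book value $17,650.
Year 7: $36,025 × 4/55 = $2,620. Book value $15,030.
Year 8: $36,025 × 3/55 = $1,965. Book value $13,065.

$1,965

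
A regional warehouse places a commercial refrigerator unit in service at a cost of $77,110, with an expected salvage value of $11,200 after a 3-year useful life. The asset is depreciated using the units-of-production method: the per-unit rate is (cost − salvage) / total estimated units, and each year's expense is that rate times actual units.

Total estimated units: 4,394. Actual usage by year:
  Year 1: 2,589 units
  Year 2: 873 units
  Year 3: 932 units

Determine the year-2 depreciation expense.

$13,095

Depreciable base = $77,110 − $11,200 = $65,910.
Rate = $65,910 / 4,394 units = $15 per unit.
Year 1: 2,589 × $15 = $38,835. Book value $38,275.
Year 2: 873 × $15 = $13,095. Book value $25,180.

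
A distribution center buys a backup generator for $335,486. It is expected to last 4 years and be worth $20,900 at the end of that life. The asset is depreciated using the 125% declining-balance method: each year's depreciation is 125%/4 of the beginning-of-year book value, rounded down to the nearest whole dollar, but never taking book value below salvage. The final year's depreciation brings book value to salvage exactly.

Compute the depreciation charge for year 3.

Depreciable base = $335,486 − $20,900 = $314,586.
Year 1: ⌊$335,486 × 125%/4⌋ = $104,839. Book value $230,647.
Year 2: ⌊$230,647 × 125%/4⌋ = $72,077. Book value $158,570.
Year 3: ⌊$158,570 × 125%/4⌋ = $49,553. Book value $109,017.

$49,553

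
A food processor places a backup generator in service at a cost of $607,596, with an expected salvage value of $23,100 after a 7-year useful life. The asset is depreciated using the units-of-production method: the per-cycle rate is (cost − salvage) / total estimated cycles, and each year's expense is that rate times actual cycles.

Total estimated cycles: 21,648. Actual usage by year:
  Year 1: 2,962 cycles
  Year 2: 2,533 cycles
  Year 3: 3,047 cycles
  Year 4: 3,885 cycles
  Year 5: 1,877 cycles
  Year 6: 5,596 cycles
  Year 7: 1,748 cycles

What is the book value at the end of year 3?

$376,962

Depreciable base = $607,596 − $23,100 = $584,496.
Rate = $584,496 / 21,648 cycles = $27 per cycle.
Year 1: 2,962 × $27 = $79,974. Book value $527,622.
Year 2: 2,533 × $27 = $68,391. Book value $459,231.
Year 3: 3,047 × $27 = $82,269. Book value $376,962.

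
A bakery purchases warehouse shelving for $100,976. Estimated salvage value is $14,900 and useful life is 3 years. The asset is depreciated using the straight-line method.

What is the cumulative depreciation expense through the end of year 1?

$28,692

Depreciable base = $100,976 − $14,900 = $86,076.
Annual expense = $86,076 / 3 = $28,692.
End of year 1: book value $72,284.
Accumulated through year 1 = $100,976 − $72,284 = $28,692.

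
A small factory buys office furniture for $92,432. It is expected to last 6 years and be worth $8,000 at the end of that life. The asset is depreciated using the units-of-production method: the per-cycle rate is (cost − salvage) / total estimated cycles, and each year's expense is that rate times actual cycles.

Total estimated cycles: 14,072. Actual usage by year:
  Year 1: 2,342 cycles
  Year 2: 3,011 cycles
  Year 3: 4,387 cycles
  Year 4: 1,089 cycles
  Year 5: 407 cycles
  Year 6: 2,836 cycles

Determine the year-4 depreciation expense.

Depreciable base = $92,432 − $8,000 = $84,432.
Rate = $84,432 / 14,072 cycles = $6 per cycle.
Year 1: 2,342 × $6 = $14,052. Book value $78,380.
Year 2: 3,011 × $6 = $18,066. Book value $60,314.
Year 3: 4,387 × $6 = $26,322. Book value $33,992.
Year 4: 1,089 × $6 = $6,534. Book value $27,458.

$6,534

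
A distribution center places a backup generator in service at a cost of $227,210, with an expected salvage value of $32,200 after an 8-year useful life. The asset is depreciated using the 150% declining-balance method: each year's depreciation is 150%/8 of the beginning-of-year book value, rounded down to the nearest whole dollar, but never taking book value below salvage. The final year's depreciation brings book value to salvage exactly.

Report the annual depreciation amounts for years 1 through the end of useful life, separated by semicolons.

Depreciable base = $227,210 − $32,200 = $195,010.
Year 1: ⌊$227,210 × 150%/8⌋ = $42,601. Book value $184,609.
Year 2: ⌊$184,609 × 150%/8⌋ = $34,614. Book value $149,995.
Year 3: ⌊$149,995 × 150%/8⌋ = $28,124. Book value $121,871.
Year 4: ⌊$121,871 × 150%/8⌋ = $22,850. Book value $99,021.
Year 5: ⌊$99,021 × 150%/8⌋ = $18,566. Book value $80,455.
Year 6: ⌊$80,455 × 150%/8⌋ = $15,085. Book value $65,370.
Year 7: ⌊$65,370 × 150%/8⌋ = $12,256. Book value $53,114.
Year 8 (final): $53,114 − $32,200 = $20,914. Book value $32,200.

$42,601; $34,614; $28,124; $22,850; $18,566; $15,085; $12,256; $20,914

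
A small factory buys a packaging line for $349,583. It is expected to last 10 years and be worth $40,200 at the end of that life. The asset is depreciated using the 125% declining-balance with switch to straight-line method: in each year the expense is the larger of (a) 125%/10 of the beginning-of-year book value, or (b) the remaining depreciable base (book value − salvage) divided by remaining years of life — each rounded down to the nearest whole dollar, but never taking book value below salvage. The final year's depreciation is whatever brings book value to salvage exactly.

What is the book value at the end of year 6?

$150,015

Depreciable base = $349,583 − $40,200 = $309,383.
Year 1: DB = ⌊$349,583 × 125%/10⌋ = $43,697; SL = ⌊$309,383/10⌋ = $30,938 → take DB $43,697. Book value $305,886.
Year 2: DB = ⌊$305,886 × 125%/10⌋ = $38,235; SL = ⌊$265,686/9⌋ = $29,520 → take DB $38,235. Book value $267,651.
Year 3: DB = ⌊$267,651 × 125%/10⌋ = $33,456; SL = ⌊$227,451/8⌋ = $28,431 → take DB $33,456. Book value $234,195.
Year 4: DB = ⌊$234,195 × 125%/10⌋ = $29,274; SL = ⌊$193,995/7⌋ = $27,713 → take DB $29,274. Book value $204,921.
Year 5: DB = ⌊$204,921 × 125%/10⌋ = $25,615; SL = ⌊$164,721/6⌋ = $27,453 → take SL $27,453. Book value $177,468.
Year 6: DB = ⌊$177,468 × 125%/10⌋ = $22,183; SL = ⌊$137,268/5⌋ = $27,453 → take SL $27,453. Book value $150,015.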